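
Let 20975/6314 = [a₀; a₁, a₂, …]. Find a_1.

3

20975 = 3·6314 + 2033   →  a_0 = 3
6314 = 3·2033 + 215   →  a_1 = 3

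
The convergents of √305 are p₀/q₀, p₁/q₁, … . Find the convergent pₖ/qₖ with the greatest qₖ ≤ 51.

√305 = [17; 2, 6, 2, 34, …] (period length 4).
Convergents:
  p_0/q_0 = 17/1
  p_1/q_1 = 35/2
  p_2/q_2 = 227/13
  p_3/q_3 = 489/28
  p_4/q_4 = 16853/965
q_3 = 28 ≤ 51 < 965 = q_4, so the answer is 489/28.

489/28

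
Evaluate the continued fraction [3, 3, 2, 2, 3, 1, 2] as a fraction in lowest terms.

685/208

Fold from the inside: start with 2/1.
  1 + 1/2 = 3/2
  3 + 2/3 = 11/3
  2 + 3/11 = 25/11
  2 + 11/25 = 61/25
  3 + 25/61 = 208/61
  3 + 61/208 = 685/208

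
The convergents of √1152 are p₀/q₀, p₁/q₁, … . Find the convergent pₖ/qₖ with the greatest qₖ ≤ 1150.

38625/1138

√1152 = [33; 1, 15, 1, 66, …] (period length 4).
Convergents:
  p_0/q_0 = 33/1
  p_1/q_1 = 34/1
  p_2/q_2 = 543/16
  p_3/q_3 = 577/17
  p_4/q_4 = 38625/1138
  p_5/q_5 = 39202/1155
q_4 = 1138 ≤ 1150 < 1155 = q_5, so the answer is 38625/1138.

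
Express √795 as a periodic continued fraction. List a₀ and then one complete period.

a₀ = ⌊√795⌋ = 28.
With m₀=0, d₀=1 and mₖ₊₁ = dₖaₖ − mₖ, dₖ₊₁ = (n − mₖ₊₁²)/dₖ, aₖ₊₁ = ⌊(a₀+mₖ₊₁)/dₖ₊₁⌋:
  k=1: m=28, d=11, a=5
  k=2: m=27, d=6, a=9
  k=3: m=27, d=11, a=5
  k=4: m=28, d=1, a=56
d=1 and a=2a₀=56 at k=4, so the next step gives (m, d) = (28, 11) again — its k=1 value — and the period has length 4.

[28; 5, 9, 5, 56]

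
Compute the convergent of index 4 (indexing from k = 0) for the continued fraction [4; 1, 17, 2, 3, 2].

Using pₖ = aₖpₖ₋₁ + pₖ₋₂, qₖ = aₖqₖ₋₁ + qₖ₋₂ (with p₋₁=1, p₋₂=0, q₋₁=0, q₋₂=1):
  k=0: a=4, p=4, q=1
  k=1: a=1, p=5, q=1
  k=2: a=17, p=89, q=18
  k=3: a=2, p=183, q=37
  k=4: a=3, p=638, q=129

638/129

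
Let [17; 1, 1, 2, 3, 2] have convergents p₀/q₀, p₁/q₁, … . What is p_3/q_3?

Using pₖ = aₖpₖ₋₁ + pₖ₋₂, qₖ = aₖqₖ₋₁ + qₖ₋₂ (with p₋₁=1, p₋₂=0, q₋₁=0, q₋₂=1):
  k=0: a=17, p=17, q=1
  k=1: a=1, p=18, q=1
  k=2: a=1, p=35, q=2
  k=3: a=2, p=88, q=5

88/5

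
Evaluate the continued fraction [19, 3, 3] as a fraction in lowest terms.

Using pₖ = aₖpₖ₋₁ + pₖ₋₂ and qₖ = aₖqₖ₋₁ + qₖ₋₂:
  k=0: a=19, p=19, q=1
  k=1: a=3, p=58, q=3
  k=2: a=3, p=193, q=10

193/10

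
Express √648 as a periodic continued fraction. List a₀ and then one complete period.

a₀ = ⌊√648⌋ = 25.
With m₀=0, d₀=1 and mₖ₊₁ = dₖaₖ − mₖ, dₖ₊₁ = (n − mₖ₊₁²)/dₖ, aₖ₊₁ = ⌊(a₀+mₖ₊₁)/dₖ₊₁⌋:
  k=1: m=25, d=23, a=2
  k=2: m=21, d=9, a=5
  k=3: m=24, d=8, a=6
  k=4: m=24, d=9, a=5
  k=5: m=21, d=23, a=2
  k=6: m=25, d=1, a=50
d=1 and a=2a₀=50 at k=6, so the next step gives (m, d) = (25, 23) again — its k=1 value — and the period has length 6.

[25; 2, 5, 6, 5, 2, 50]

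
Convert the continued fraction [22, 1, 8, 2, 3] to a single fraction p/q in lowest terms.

1511/66

Using pₖ = aₖpₖ₋₁ + pₖ₋₂ and qₖ = aₖqₖ₋₁ + qₖ₋₂:
  k=0: a=22, p=22, q=1
  k=1: a=1, p=23, q=1
  k=2: a=8, p=206, q=9
  k=3: a=2, p=435, q=19
  k=4: a=3, p=1511, q=66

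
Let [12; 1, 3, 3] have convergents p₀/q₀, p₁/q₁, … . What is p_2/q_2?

51/4

Using pₖ = aₖpₖ₋₁ + pₖ₋₂, qₖ = aₖqₖ₋₁ + qₖ₋₂ (with p₋₁=1, p₋₂=0, q₋₁=0, q₋₂=1):
  k=0: a=12, p=12, q=1
  k=1: a=1, p=13, q=1
  k=2: a=3, p=51, q=4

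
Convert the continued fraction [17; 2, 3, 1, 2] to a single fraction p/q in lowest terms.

Using pₖ = aₖpₖ₋₁ + pₖ₋₂ and qₖ = aₖqₖ₋₁ + qₖ₋₂:
  k=0: a=17, p=17, q=1
  k=1: a=2, p=35, q=2
  k=2: a=3, p=122, q=7
  k=3: a=1, p=157, q=9
  k=4: a=2, p=436, q=25

436/25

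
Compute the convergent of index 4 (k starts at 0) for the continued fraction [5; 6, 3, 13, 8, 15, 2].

Using pₖ = aₖpₖ₋₁ + pₖ₋₂, qₖ = aₖqₖ₋₁ + qₖ₋₂ (with p₋₁=1, p₋₂=0, q₋₁=0, q₋₂=1):
  k=0: a=5, p=5, q=1
  k=1: a=6, p=31, q=6
  k=2: a=3, p=98, q=19
  k=3: a=13, p=1305, q=253
  k=4: a=8, p=10538, q=2043

10538/2043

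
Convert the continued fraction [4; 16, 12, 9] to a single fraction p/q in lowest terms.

Using pₖ = aₖpₖ₋₁ + pₖ₋₂ and qₖ = aₖqₖ₋₁ + qₖ₋₂:
  k=0: a=4, p=4, q=1
  k=1: a=16, p=65, q=16
  k=2: a=12, p=784, q=193
  k=3: a=9, p=7121, q=1753

7121/1753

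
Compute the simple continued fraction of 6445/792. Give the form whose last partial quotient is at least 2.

[8; 7, 3, 1, 3, 7]

6445 = 8×792 + 109
792 = 7×109 + 29
109 = 3×29 + 22
29 = 1×22 + 7
22 = 3×7 + 1
7 = 7×1 + 0  (stop)
So 6445/792 = [8; 7, 3, 1, 3, 7].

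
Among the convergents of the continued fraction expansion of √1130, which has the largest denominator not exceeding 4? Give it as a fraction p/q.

√1130 = [33; 1, 1, 1, 1, 1, 1, 66, …] (period length 7).
Convergents:
  p_0/q_0 = 33/1
  p_1/q_1 = 34/1
  p_2/q_2 = 67/2
  p_3/q_3 = 101/3
  p_4/q_4 = 168/5
q_3 = 3 ≤ 4 < 5 = q_4, so the answer is 101/3.

101/3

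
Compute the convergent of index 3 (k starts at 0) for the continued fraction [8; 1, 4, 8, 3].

Using pₖ = aₖpₖ₋₁ + pₖ₋₂, qₖ = aₖqₖ₋₁ + qₖ₋₂ (with p₋₁=1, p₋₂=0, q₋₁=0, q₋₂=1):
  k=0: a=8, p=8, q=1
  k=1: a=1, p=9, q=1
  k=2: a=4, p=44, q=5
  k=3: a=8, p=361, q=41

361/41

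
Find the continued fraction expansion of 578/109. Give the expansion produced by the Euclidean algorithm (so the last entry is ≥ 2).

[5; 3, 3, 3, 3]

578 = 5*109 + 33
109 = 3*33 + 10
33 = 3*10 + 3
10 = 3*3 + 1
3 = 3*1 + 0  (stop)
So 578/109 = [5; 3, 3, 3, 3].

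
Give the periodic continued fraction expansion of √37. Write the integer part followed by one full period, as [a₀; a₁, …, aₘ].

a₀ = ⌊√37⌋ = 6.
With m₀=0, d₀=1 and mₖ₊₁ = dₖaₖ − mₖ, dₖ₊₁ = (n − mₖ₊₁²)/dₖ, aₖ₊₁ = ⌊(a₀+mₖ₊₁)/dₖ₊₁⌋:
  k=1: m=6, d=1, a=12
d=1 and a=2a₀=12 at k=1, so the next step gives (m, d) = (6, 1) again — its k=1 value — and the period has length 1.

[6; 12]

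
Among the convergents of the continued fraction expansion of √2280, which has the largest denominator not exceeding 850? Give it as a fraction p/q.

√2280 = [47; 1, 2, 1, 94, …] (period length 4).
Convergents:
  p_0/q_0 = 47/1
  p_1/q_1 = 48/1
  p_2/q_2 = 143/3
  p_3/q_3 = 191/4
  p_4/q_4 = 18097/379
  p_5/q_5 = 18288/383
  p_6/q_6 = 54673/1145
q_5 = 383 ≤ 850 < 1145 = q_6, so the answer is 18288/383.

18288/383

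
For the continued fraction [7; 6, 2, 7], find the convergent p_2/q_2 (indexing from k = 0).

Using pₖ = aₖpₖ₋₁ + pₖ₋₂, qₖ = aₖqₖ₋₁ + qₖ₋₂ (with p₋₁=1, p₋₂=0, q₋₁=0, q₋₂=1):
  k=0: a=7, p=7, q=1
  k=1: a=6, p=43, q=6
  k=2: a=2, p=93, q=13

93/13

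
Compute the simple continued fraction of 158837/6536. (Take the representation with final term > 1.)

[24; 3, 3, 5, 17, 2, 3]

158837 = 24×6536 + 1973
6536 = 3×1973 + 617
1973 = 3×617 + 122
617 = 5×122 + 7
122 = 17×7 + 3
7 = 2×3 + 1
3 = 3×1 + 0  (stop)
So 158837/6536 = [24; 3, 3, 5, 17, 2, 3].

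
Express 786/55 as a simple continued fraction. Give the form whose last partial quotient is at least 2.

[14; 3, 2, 3, 2]

786 = 14·55 + 16
55 = 3·16 + 7
16 = 2·7 + 2
7 = 3·2 + 1
2 = 2·1 + 0  (stop)
So 786/55 = [14; 3, 2, 3, 2].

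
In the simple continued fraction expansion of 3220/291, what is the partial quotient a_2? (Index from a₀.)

3220 = 11·291 + 19   →  a_0 = 11
291 = 15·19 + 6   →  a_1 = 15
19 = 3·6 + 1   →  a_2 = 3

3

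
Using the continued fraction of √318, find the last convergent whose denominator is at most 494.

3834/215

√318 = [17; 1, 4, 1, 34, …] (period length 4).
Convergents:
  p_0/q_0 = 17/1
  p_1/q_1 = 18/1
  p_2/q_2 = 89/5
  p_3/q_3 = 107/6
  p_4/q_4 = 3727/209
  p_5/q_5 = 3834/215
  p_6/q_6 = 19063/1069
q_5 = 215 ≤ 494 < 1069 = q_6, so the answer is 3834/215.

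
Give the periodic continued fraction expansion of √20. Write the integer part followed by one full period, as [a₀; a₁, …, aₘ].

[4; 2, 8]

a₀ = ⌊√20⌋ = 4.
With m₀=0, d₀=1 and mₖ₊₁ = dₖaₖ − mₖ, dₖ₊₁ = (n − mₖ₊₁²)/dₖ, aₖ₊₁ = ⌊(a₀+mₖ₊₁)/dₖ₊₁⌋:
  k=1: m=4, d=4, a=2
  k=2: m=4, d=1, a=8
d=1 and a=2a₀=8 at k=2, so the next step gives (m, d) = (4, 4) again — its k=1 value — and the period has length 2.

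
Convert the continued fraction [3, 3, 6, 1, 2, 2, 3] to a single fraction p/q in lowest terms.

Using pₖ = aₖpₖ₋₁ + pₖ₋₂ and qₖ = aₖqₖ₋₁ + qₖ₋₂:
  k=0: a=3, p=3, q=1
  k=1: a=3, p=10, q=3
  k=2: a=6, p=63, q=19
  k=3: a=1, p=73, q=22
  k=4: a=2, p=209, q=63
  k=5: a=2, p=491, q=148
  k=6: a=3, p=1682, q=507

1682/507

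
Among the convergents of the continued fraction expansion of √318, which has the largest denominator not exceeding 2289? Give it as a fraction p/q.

22897/1284

√318 = [17; 1, 4, 1, 34, …] (period length 4).
Convergents:
  p_0/q_0 = 17/1
  p_1/q_1 = 18/1
  p_2/q_2 = 89/5
  p_3/q_3 = 107/6
  p_4/q_4 = 3727/209
  p_5/q_5 = 3834/215
  p_6/q_6 = 19063/1069
  p_7/q_7 = 22897/1284
  p_8/q_8 = 797561/44725
q_7 = 1284 ≤ 2289 < 44725 = q_8, so the answer is 22897/1284.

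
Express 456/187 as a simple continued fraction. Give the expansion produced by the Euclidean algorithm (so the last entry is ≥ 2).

[2; 2, 3, 1, 1, 3, 3]

456 = 2×187 + 82
187 = 2×82 + 23
82 = 3×23 + 13
23 = 1×13 + 10
13 = 1×10 + 3
10 = 3×3 + 1
3 = 3×1 + 0  (stop)
So 456/187 = [2; 2, 3, 1, 1, 3, 3].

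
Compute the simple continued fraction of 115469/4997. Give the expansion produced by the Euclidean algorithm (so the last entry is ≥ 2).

115469 = 23·4997 + 538
4997 = 9·538 + 155
538 = 3·155 + 73
155 = 2·73 + 9
73 = 8·9 + 1
9 = 9·1 + 0  (stop)
So 115469/4997 = [23; 9, 3, 2, 8, 9].

[23; 9, 3, 2, 8, 9]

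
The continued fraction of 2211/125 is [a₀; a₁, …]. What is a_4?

2211 = 17·125 + 86   →  a_0 = 17
125 = 1·86 + 39   →  a_1 = 1
86 = 2·39 + 8   →  a_2 = 2
39 = 4·8 + 7   →  a_3 = 4
8 = 1·7 + 1   →  a_4 = 1

1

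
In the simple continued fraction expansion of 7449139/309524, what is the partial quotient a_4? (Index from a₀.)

7449139 = 24·309524 + 20563   →  a_0 = 24
309524 = 15·20563 + 1079   →  a_1 = 15
20563 = 19·1079 + 62   →  a_2 = 19
1079 = 17·62 + 25   →  a_3 = 17
62 = 2·25 + 12   →  a_4 = 2

2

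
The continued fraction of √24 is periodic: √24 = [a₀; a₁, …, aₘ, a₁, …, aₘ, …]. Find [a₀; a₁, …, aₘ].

a₀ = ⌊√24⌋ = 4.
With m₀=0, d₀=1 and mₖ₊₁ = dₖaₖ − mₖ, dₖ₊₁ = (n − mₖ₊₁²)/dₖ, aₖ₊₁ = ⌊(a₀+mₖ₊₁)/dₖ₊₁⌋:
  k=1: m=4, d=8, a=1
  k=2: m=4, d=1, a=8
d=1 and a=2a₀=8 at k=2, so the next step gives (m, d) = (4, 8) again — its k=1 value — and the period has length 2.

[4; 1, 8]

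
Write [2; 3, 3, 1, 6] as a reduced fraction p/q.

203/88

Using pₖ = aₖpₖ₋₁ + pₖ₋₂ and qₖ = aₖqₖ₋₁ + qₖ₋₂:
  k=0: a=2, p=2, q=1
  k=1: a=3, p=7, q=3
  k=2: a=3, p=23, q=10
  k=3: a=1, p=30, q=13
  k=4: a=6, p=203, q=88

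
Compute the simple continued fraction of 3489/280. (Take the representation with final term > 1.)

[12; 2, 5, 1, 6, 3]

3489 = 12*280 + 129
280 = 2*129 + 22
129 = 5*22 + 19
22 = 1*19 + 3
19 = 6*3 + 1
3 = 3*1 + 0  (stop)
So 3489/280 = [12; 2, 5, 1, 6, 3].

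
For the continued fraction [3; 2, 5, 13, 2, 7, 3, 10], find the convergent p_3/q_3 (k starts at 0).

Using pₖ = aₖpₖ₋₁ + pₖ₋₂, qₖ = aₖqₖ₋₁ + qₖ₋₂ (with p₋₁=1, p₋₂=0, q₋₁=0, q₋₂=1):
  k=0: a=3, p=3, q=1
  k=1: a=2, p=7, q=2
  k=2: a=5, p=38, q=11
  k=3: a=13, p=501, q=145

501/145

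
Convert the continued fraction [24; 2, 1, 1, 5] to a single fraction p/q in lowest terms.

683/28

Fold from the inside: start with 5/1.
  1 + 1/5 = 6/5
  1 + 5/6 = 11/6
  2 + 6/11 = 28/11
  24 + 11/28 = 683/28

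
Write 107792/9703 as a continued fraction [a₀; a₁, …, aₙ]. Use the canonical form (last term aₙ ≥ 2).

[11; 9, 6, 6, 2, 1, 2, 3]

107792 = 11*9703 + 1059
9703 = 9*1059 + 172
1059 = 6*172 + 27
172 = 6*27 + 10
27 = 2*10 + 7
10 = 1*7 + 3
7 = 2*3 + 1
3 = 3*1 + 0  (stop)
So 107792/9703 = [11; 9, 6, 6, 2, 1, 2, 3].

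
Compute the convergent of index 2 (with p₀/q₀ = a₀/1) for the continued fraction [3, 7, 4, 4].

91/29

Using pₖ = aₖpₖ₋₁ + pₖ₋₂, qₖ = aₖqₖ₋₁ + qₖ₋₂ (with p₋₁=1, p₋₂=0, q₋₁=0, q₋₂=1):
  k=0: a=3, p=3, q=1
  k=1: a=7, p=22, q=7
  k=2: a=4, p=91, q=29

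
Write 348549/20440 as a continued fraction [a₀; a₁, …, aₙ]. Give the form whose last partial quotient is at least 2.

[17; 19, 8, 3, 2, 18]

348549 = 17·20440 + 1069
20440 = 19·1069 + 129
1069 = 8·129 + 37
129 = 3·37 + 18
37 = 2·18 + 1
18 = 18·1 + 0  (stop)
So 348549/20440 = [17; 19, 8, 3, 2, 18].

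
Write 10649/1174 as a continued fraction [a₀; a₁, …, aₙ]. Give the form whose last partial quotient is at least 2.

10649 = 9·1174 + 83
1174 = 14·83 + 12
83 = 6·12 + 11
12 = 1·11 + 1
11 = 11·1 + 0  (stop)
So 10649/1174 = [9; 14, 6, 1, 11].

[9; 14, 6, 1, 11]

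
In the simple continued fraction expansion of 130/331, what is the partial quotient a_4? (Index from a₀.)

130 = 0·331 + 130   →  a_0 = 0
331 = 2·130 + 71   →  a_1 = 2
130 = 1·71 + 59   →  a_2 = 1
71 = 1·59 + 12   →  a_3 = 1
59 = 4·12 + 11   →  a_4 = 4

4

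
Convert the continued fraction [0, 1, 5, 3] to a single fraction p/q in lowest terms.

16/19

Using pₖ = aₖpₖ₋₁ + pₖ₋₂ and qₖ = aₖqₖ₋₁ + qₖ₋₂:
  k=0: a=0, p=0, q=1
  k=1: a=1, p=1, q=1
  k=2: a=5, p=5, q=6
  k=3: a=3, p=16, q=19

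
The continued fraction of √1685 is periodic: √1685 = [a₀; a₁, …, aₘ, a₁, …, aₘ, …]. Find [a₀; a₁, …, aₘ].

[41; 20, 1, 1, 20, 82]

a₀ = ⌊√1685⌋ = 41.
With m₀=0, d₀=1 and mₖ₊₁ = dₖaₖ − mₖ, dₖ₊₁ = (n − mₖ₊₁²)/dₖ, aₖ₊₁ = ⌊(a₀+mₖ₊₁)/dₖ₊₁⌋:
  k=1: m=41, d=4, a=20
  k=2: m=39, d=41, a=1
  k=3: m=2, d=41, a=1
  k=4: m=39, d=4, a=20
  k=5: m=41, d=1, a=82
d=1 and a=2a₀=82 at k=5, so the next step gives (m, d) = (41, 4) again — its k=1 value — and the period has length 5.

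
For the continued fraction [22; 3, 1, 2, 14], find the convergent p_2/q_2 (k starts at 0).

89/4

Using pₖ = aₖpₖ₋₁ + pₖ₋₂, qₖ = aₖqₖ₋₁ + qₖ₋₂ (with p₋₁=1, p₋₂=0, q₋₁=0, q₋₂=1):
  k=0: a=22, p=22, q=1
  k=1: a=3, p=67, q=3
  k=2: a=1, p=89, q=4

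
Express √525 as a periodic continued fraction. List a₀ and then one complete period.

a₀ = ⌊√525⌋ = 22.
With m₀=0, d₀=1 and mₖ₊₁ = dₖaₖ − mₖ, dₖ₊₁ = (n − mₖ₊₁²)/dₖ, aₖ₊₁ = ⌊(a₀+mₖ₊₁)/dₖ₊₁⌋:
  k=1: m=22, d=41, a=1
  k=2: m=19, d=4, a=10
  k=3: m=21, d=21, a=2
  k=4: m=21, d=4, a=10
  k=5: m=19, d=41, a=1
  k=6: m=22, d=1, a=44
d=1 and a=2a₀=44 at k=6, so the next step gives (m, d) = (22, 41) again — its k=1 value — and the period has length 6.

[22; 1, 10, 2, 10, 1, 44]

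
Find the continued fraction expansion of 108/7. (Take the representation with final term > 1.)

108 = 15*7 + 3
7 = 2*3 + 1
3 = 3*1 + 0  (stop)
So 108/7 = [15; 2, 3].

[15; 2, 3]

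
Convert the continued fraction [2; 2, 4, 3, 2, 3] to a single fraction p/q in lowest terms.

Using pₖ = aₖpₖ₋₁ + pₖ₋₂ and qₖ = aₖqₖ₋₁ + qₖ₋₂:
  k=0: a=2, p=2, q=1
  k=1: a=2, p=5, q=2
  k=2: a=4, p=22, q=9
  k=3: a=3, p=71, q=29
  k=4: a=2, p=164, q=67
  k=5: a=3, p=563, q=230

563/230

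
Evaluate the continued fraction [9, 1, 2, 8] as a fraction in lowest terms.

Fold from the inside: start with 8/1.
  2 + 1/8 = 17/8
  1 + 8/17 = 25/17
  9 + 17/25 = 242/25

242/25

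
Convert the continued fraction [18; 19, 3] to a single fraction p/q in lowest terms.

Using pₖ = aₖpₖ₋₁ + pₖ₋₂ and qₖ = aₖqₖ₋₁ + qₖ₋₂:
  k=0: a=18, p=18, q=1
  k=1: a=19, p=343, q=19
  k=2: a=3, p=1047, q=58

1047/58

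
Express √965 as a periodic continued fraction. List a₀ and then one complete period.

[31; 15, 1, 1, 15, 62]

a₀ = ⌊√965⌋ = 31.
With m₀=0, d₀=1 and mₖ₊₁ = dₖaₖ − mₖ, dₖ₊₁ = (n − mₖ₊₁²)/dₖ, aₖ₊₁ = ⌊(a₀+mₖ₊₁)/dₖ₊₁⌋:
  k=1: m=31, d=4, a=15
  k=2: m=29, d=31, a=1
  k=3: m=2, d=31, a=1
  k=4: m=29, d=4, a=15
  k=5: m=31, d=1, a=62
d=1 and a=2a₀=62 at k=5, so the next step gives (m, d) = (31, 4) again — its k=1 value — and the period has length 5.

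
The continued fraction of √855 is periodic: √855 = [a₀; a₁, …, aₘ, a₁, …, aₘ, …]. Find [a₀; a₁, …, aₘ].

[29; 4, 6, 4, 58]

a₀ = ⌊√855⌋ = 29.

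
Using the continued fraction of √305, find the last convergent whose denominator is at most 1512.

√305 = [17; 2, 6, 2, 34, …] (period length 4).
Convergents:
  p_0/q_0 = 17/1
  p_1/q_1 = 35/2
  p_2/q_2 = 227/13
  p_3/q_3 = 489/28
  p_4/q_4 = 16853/965
  p_5/q_5 = 34195/1958
q_4 = 965 ≤ 1512 < 1958 = q_5, so the answer is 16853/965.

16853/965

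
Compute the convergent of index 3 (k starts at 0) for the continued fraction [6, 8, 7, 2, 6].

747/122

Using pₖ = aₖpₖ₋₁ + pₖ₋₂, qₖ = aₖqₖ₋₁ + qₖ₋₂ (with p₋₁=1, p₋₂=0, q₋₁=0, q₋₂=1):
  k=0: a=6, p=6, q=1
  k=1: a=8, p=49, q=8
  k=2: a=7, p=349, q=57
  k=3: a=2, p=747, q=122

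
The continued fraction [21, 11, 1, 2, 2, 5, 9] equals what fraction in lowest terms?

Using pₖ = aₖpₖ₋₁ + pₖ₋₂ and qₖ = aₖqₖ₋₁ + qₖ₋₂:
  k=0: a=21, p=21, q=1
  k=1: a=11, p=232, q=11
  k=2: a=1, p=253, q=12
  k=3: a=2, p=738, q=35
  k=4: a=2, p=1729, q=82
  k=5: a=5, p=9383, q=445
  k=6: a=9, p=86176, q=4087

86176/4087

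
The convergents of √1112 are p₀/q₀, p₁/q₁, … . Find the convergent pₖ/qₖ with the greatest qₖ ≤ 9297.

√1112 = [33; 2, 1, 7, 1, 2, 66, …] (period length 6).
Convergents:
  p_0/q_0 = 33/1
  p_1/q_1 = 67/2
  p_2/q_2 = 100/3
  p_3/q_3 = 767/23
  p_4/q_4 = 867/26
  p_5/q_5 = 2501/75
  p_6/q_6 = 165933/4976
  p_7/q_7 = 334367/10027
q_6 = 4976 ≤ 9297 < 10027 = q_7, so the answer is 165933/4976.

165933/4976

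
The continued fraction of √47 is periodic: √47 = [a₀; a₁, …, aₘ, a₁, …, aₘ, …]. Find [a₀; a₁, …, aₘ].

[6; 1, 5, 1, 12]

a₀ = ⌊√47⌋ = 6.
With m₀=0, d₀=1 and mₖ₊₁ = dₖaₖ − mₖ, dₖ₊₁ = (n − mₖ₊₁²)/dₖ, aₖ₊₁ = ⌊(a₀+mₖ₊₁)/dₖ₊₁⌋:
  k=1: m=6, d=11, a=1
  k=2: m=5, d=2, a=5
  k=3: m=5, d=11, a=1
  k=4: m=6, d=1, a=12
d=1 and a=2a₀=12 at k=4, so the next step gives (m, d) = (6, 11) again — its k=1 value — and the period has length 4.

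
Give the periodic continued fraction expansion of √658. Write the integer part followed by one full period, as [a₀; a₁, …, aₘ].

a₀ = ⌊√658⌋ = 25.

[25; 1, 1, 1, 6, 1, 1, 1, 50]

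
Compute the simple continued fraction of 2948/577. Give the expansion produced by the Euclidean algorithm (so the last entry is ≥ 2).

[5; 9, 6, 3, 3]

2948 = 5*577 + 63
577 = 9*63 + 10
63 = 6*10 + 3
10 = 3*3 + 1
3 = 3*1 + 0  (stop)
So 2948/577 = [5; 9, 6, 3, 3].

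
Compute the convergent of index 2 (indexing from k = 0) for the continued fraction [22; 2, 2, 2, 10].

112/5

Using pₖ = aₖpₖ₋₁ + pₖ₋₂, qₖ = aₖqₖ₋₁ + qₖ₋₂ (with p₋₁=1, p₋₂=0, q₋₁=0, q₋₂=1):
  k=0: a=22, p=22, q=1
  k=1: a=2, p=45, q=2
  k=2: a=2, p=112, q=5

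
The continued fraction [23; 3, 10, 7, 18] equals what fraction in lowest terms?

93081/3991

Fold from the inside: start with 18/1.
  7 + 1/18 = 127/18
  10 + 18/127 = 1288/127
  3 + 127/1288 = 3991/1288
  23 + 1288/3991 = 93081/3991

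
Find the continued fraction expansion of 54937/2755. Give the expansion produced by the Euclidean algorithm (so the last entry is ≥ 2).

[19; 1, 15, 1, 9, 5, 3]

54937 = 19×2755 + 2592
2755 = 1×2592 + 163
2592 = 15×163 + 147
163 = 1×147 + 16
147 = 9×16 + 3
16 = 5×3 + 1
3 = 3×1 + 0  (stop)
So 54937/2755 = [19; 1, 15, 1, 9, 5, 3].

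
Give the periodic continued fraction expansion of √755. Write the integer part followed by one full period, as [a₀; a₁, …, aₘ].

a₀ = ⌊√755⌋ = 27.
With m₀=0, d₀=1 and mₖ₊₁ = dₖaₖ − mₖ, dₖ₊₁ = (n − mₖ₊₁²)/dₖ, aₖ₊₁ = ⌊(a₀+mₖ₊₁)/dₖ₊₁⌋:
  k=1: m=27, d=26, a=2
  k=2: m=25, d=5, a=10
  k=3: m=25, d=26, a=2
  k=4: m=27, d=1, a=54
d=1 and a=2a₀=54 at k=4, so the next step gives (m, d) = (27, 26) again — its k=1 value — and the period has length 4.

[27; 2, 10, 2, 54]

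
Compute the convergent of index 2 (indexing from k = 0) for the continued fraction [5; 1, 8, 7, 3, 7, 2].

Using pₖ = aₖpₖ₋₁ + pₖ₋₂, qₖ = aₖqₖ₋₁ + qₖ₋₂ (with p₋₁=1, p₋₂=0, q₋₁=0, q₋₂=1):
  k=0: a=5, p=5, q=1
  k=1: a=1, p=6, q=1
  k=2: a=8, p=53, q=9

53/9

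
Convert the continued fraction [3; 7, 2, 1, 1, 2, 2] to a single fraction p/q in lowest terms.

Fold from the inside: start with 2/1.
  2 + 1/2 = 5/2
  1 + 2/5 = 7/5
  1 + 5/7 = 12/7
  2 + 7/12 = 31/12
  7 + 12/31 = 229/31
  3 + 31/229 = 718/229

718/229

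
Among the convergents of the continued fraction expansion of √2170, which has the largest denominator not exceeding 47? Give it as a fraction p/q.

√2170 = [46; 1, 1, 2, 1, 1, 92, …] (period length 6).
Convergents:
  p_0/q_0 = 46/1
  p_1/q_1 = 47/1
  p_2/q_2 = 93/2
  p_3/q_3 = 233/5
  p_4/q_4 = 326/7
  p_5/q_5 = 559/12
  p_6/q_6 = 51754/1111
q_5 = 12 ≤ 47 < 1111 = q_6, so the answer is 559/12.

559/12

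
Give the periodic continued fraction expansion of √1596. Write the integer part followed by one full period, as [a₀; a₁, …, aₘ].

a₀ = ⌊√1596⌋ = 39.
With m₀=0, d₀=1 and mₖ₊₁ = dₖaₖ − mₖ, dₖ₊₁ = (n − mₖ₊₁²)/dₖ, aₖ₊₁ = ⌊(a₀+mₖ₊₁)/dₖ₊₁⌋:
  k=1: m=39, d=75, a=1
  k=2: m=36, d=4, a=18
  k=3: m=36, d=75, a=1
  k=4: m=39, d=1, a=78
d=1 and a=2a₀=78 at k=4, so the next step gives (m, d) = (39, 75) again — its k=1 value — and the period has length 4.

[39; 1, 18, 1, 78]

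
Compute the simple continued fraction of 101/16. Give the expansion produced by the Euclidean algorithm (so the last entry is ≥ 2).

[6; 3, 5]

101 = 6*16 + 5
16 = 3*5 + 1
5 = 5*1 + 0  (stop)
So 101/16 = [6; 3, 5].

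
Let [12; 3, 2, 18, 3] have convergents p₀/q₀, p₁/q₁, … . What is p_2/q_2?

Using pₖ = aₖpₖ₋₁ + pₖ₋₂, qₖ = aₖqₖ₋₁ + qₖ₋₂ (with p₋₁=1, p₋₂=0, q₋₁=0, q₋₂=1):
  k=0: a=12, p=12, q=1
  k=1: a=3, p=37, q=3
  k=2: a=2, p=86, q=7

86/7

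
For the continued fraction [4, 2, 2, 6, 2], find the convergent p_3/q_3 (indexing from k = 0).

Using pₖ = aₖpₖ₋₁ + pₖ₋₂, qₖ = aₖqₖ₋₁ + qₖ₋₂ (with p₋₁=1, p₋₂=0, q₋₁=0, q₋₂=1):
  k=0: a=4, p=4, q=1
  k=1: a=2, p=9, q=2
  k=2: a=2, p=22, q=5
  k=3: a=6, p=141, q=32

141/32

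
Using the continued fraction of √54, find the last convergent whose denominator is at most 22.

√54 = [7; 2, 1, 6, 1, 2, 14, …] (period length 6).
Convergents:
  p_0/q_0 = 7/1
  p_1/q_1 = 15/2
  p_2/q_2 = 22/3
  p_3/q_3 = 147/20
  p_4/q_4 = 169/23
q_3 = 20 ≤ 22 < 23 = q_4, so the answer is 147/20.

147/20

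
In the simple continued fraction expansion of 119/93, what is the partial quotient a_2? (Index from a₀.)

1

119 = 1·93 + 26   →  a_0 = 1
93 = 3·26 + 15   →  a_1 = 3
26 = 1·15 + 11   →  a_2 = 1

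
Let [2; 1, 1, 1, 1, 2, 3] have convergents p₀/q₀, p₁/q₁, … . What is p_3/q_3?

8/3

Using pₖ = aₖpₖ₋₁ + pₖ₋₂, qₖ = aₖqₖ₋₁ + qₖ₋₂ (with p₋₁=1, p₋₂=0, q₋₁=0, q₋₂=1):
  k=0: a=2, p=2, q=1
  k=1: a=1, p=3, q=1
  k=2: a=1, p=5, q=2
  k=3: a=1, p=8, q=3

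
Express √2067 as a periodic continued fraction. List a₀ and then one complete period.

[45; 2, 6, 2, 90]

a₀ = ⌊√2067⌋ = 45.
With m₀=0, d₀=1 and mₖ₊₁ = dₖaₖ − mₖ, dₖ₊₁ = (n − mₖ₊₁²)/dₖ, aₖ₊₁ = ⌊(a₀+mₖ₊₁)/dₖ₊₁⌋:
  k=1: m=45, d=42, a=2
  k=2: m=39, d=13, a=6
  k=3: m=39, d=42, a=2
  k=4: m=45, d=1, a=90
d=1 and a=2a₀=90 at k=4, so the next step gives (m, d) = (45, 42) again — its k=1 value — and the period has length 4.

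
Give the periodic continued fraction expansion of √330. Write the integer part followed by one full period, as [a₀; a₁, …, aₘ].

a₀ = ⌊√330⌋ = 18.
With m₀=0, d₀=1 and mₖ₊₁ = dₖaₖ − mₖ, dₖ₊₁ = (n − mₖ₊₁²)/dₖ, aₖ₊₁ = ⌊(a₀+mₖ₊₁)/dₖ₊₁⌋:
  k=1: m=18, d=6, a=6
  k=2: m=18, d=1, a=36
d=1 and a=2a₀=36 at k=2, so the next step gives (m, d) = (18, 6) again — its k=1 value — and the period has length 2.

[18; 6, 36]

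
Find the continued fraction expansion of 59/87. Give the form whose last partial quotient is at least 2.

[0; 1, 2, 9, 3]

59 = 0*87 + 59
87 = 1*59 + 28
59 = 2*28 + 3
28 = 9*3 + 1
3 = 3*1 + 0  (stop)
So 59/87 = [0; 1, 2, 9, 3].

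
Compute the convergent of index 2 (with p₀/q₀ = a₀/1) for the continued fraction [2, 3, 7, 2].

Using pₖ = aₖpₖ₋₁ + pₖ₋₂, qₖ = aₖqₖ₋₁ + qₖ₋₂ (with p₋₁=1, p₋₂=0, q₋₁=0, q₋₂=1):
  k=0: a=2, p=2, q=1
  k=1: a=3, p=7, q=3
  k=2: a=7, p=51, q=22

51/22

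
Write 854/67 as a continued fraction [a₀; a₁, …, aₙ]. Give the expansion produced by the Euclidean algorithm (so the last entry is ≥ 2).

[12; 1, 2, 1, 16]

854 = 12*67 + 50
67 = 1*50 + 17
50 = 2*17 + 16
17 = 1*16 + 1
16 = 16*1 + 0  (stop)
So 854/67 = [12; 1, 2, 1, 16].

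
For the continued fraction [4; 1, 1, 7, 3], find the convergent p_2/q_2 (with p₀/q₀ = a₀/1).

9/2

Using pₖ = aₖpₖ₋₁ + pₖ₋₂, qₖ = aₖqₖ₋₁ + qₖ₋₂ (with p₋₁=1, p₋₂=0, q₋₁=0, q₋₂=1):
  k=0: a=4, p=4, q=1
  k=1: a=1, p=5, q=1
  k=2: a=1, p=9, q=2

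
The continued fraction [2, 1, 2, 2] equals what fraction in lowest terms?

19/7

Fold from the inside: start with 2/1.
  2 + 1/2 = 5/2
  1 + 2/5 = 7/5
  2 + 5/7 = 19/7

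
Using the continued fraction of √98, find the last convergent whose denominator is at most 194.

√98 = [9; 1, 8, 1, 18, …] (period length 4).
Convergents:
  p_0/q_0 = 9/1
  p_1/q_1 = 10/1
  p_2/q_2 = 89/9
  p_3/q_3 = 99/10
  p_4/q_4 = 1871/189
  p_5/q_5 = 1970/199
q_4 = 189 ≤ 194 < 199 = q_5, so the answer is 1871/189.

1871/189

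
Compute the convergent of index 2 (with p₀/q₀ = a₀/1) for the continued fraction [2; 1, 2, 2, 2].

8/3

Using pₖ = aₖpₖ₋₁ + pₖ₋₂, qₖ = aₖqₖ₋₁ + qₖ₋₂ (with p₋₁=1, p₋₂=0, q₋₁=0, q₋₂=1):
  k=0: a=2, p=2, q=1
  k=1: a=1, p=3, q=1
  k=2: a=2, p=8, q=3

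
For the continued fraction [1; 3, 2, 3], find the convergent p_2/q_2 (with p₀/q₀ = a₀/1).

9/7

Using pₖ = aₖpₖ₋₁ + pₖ₋₂, qₖ = aₖqₖ₋₁ + qₖ₋₂ (with p₋₁=1, p₋₂=0, q₋₁=0, q₋₂=1):
  k=0: a=1, p=1, q=1
  k=1: a=3, p=4, q=3
  k=2: a=2, p=9, q=7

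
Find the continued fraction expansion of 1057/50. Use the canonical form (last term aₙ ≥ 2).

[21; 7, 7]

1057 = 21*50 + 7
50 = 7*7 + 1
7 = 7*1 + 0  (stop)
So 1057/50 = [21; 7, 7].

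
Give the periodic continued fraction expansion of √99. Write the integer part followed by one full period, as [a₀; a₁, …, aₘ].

a₀ = ⌊√99⌋ = 9.
With m₀=0, d₀=1 and mₖ₊₁ = dₖaₖ − mₖ, dₖ₊₁ = (n − mₖ₊₁²)/dₖ, aₖ₊₁ = ⌊(a₀+mₖ₊₁)/dₖ₊₁⌋:
  k=1: m=9, d=18, a=1
  k=2: m=9, d=1, a=18
d=1 and a=2a₀=18 at k=2, so the next step gives (m, d) = (9, 18) again — its k=1 value — and the period has length 2.

[9; 1, 18]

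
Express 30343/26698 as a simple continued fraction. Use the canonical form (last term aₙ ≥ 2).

30343 = 1×26698 + 3645
26698 = 7×3645 + 1183
3645 = 3×1183 + 96
1183 = 12×96 + 31
96 = 3×31 + 3
31 = 10×3 + 1
3 = 3×1 + 0  (stop)
So 30343/26698 = [1; 7, 3, 12, 3, 10, 3].

[1; 7, 3, 12, 3, 10, 3]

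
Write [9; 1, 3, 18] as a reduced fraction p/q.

Fold from the inside: start with 18/1.
  3 + 1/18 = 55/18
  1 + 18/55 = 73/55
  9 + 55/73 = 712/73

712/73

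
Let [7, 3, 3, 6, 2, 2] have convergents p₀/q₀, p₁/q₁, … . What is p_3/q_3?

Using pₖ = aₖpₖ₋₁ + pₖ₋₂, qₖ = aₖqₖ₋₁ + qₖ₋₂ (with p₋₁=1, p₋₂=0, q₋₁=0, q₋₂=1):
  k=0: a=7, p=7, q=1
  k=1: a=3, p=22, q=3
  k=2: a=3, p=73, q=10
  k=3: a=6, p=460, q=63

460/63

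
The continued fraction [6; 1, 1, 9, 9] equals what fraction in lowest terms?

1129/173

Fold from the inside: start with 9/1.
  9 + 1/9 = 82/9
  1 + 9/82 = 91/82
  1 + 82/91 = 173/91
  6 + 91/173 = 1129/173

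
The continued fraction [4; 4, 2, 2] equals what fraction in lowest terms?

Using pₖ = aₖpₖ₋₁ + pₖ₋₂ and qₖ = aₖqₖ₋₁ + qₖ₋₂:
  k=0: a=4, p=4, q=1
  k=1: a=4, p=17, q=4
  k=2: a=2, p=38, q=9
  k=3: a=2, p=93, q=22

93/22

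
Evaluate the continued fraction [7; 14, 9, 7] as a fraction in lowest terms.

6385/903

Fold from the inside: start with 7/1.
  9 + 1/7 = 64/7
  14 + 7/64 = 903/64
  7 + 64/903 = 6385/903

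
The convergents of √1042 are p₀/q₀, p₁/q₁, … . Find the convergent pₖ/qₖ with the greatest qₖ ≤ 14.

√1042 = [32; 3, 1, 1, 3, 64, …] (period length 5).
Convergents:
  p_0/q_0 = 32/1
  p_1/q_1 = 97/3
  p_2/q_2 = 129/4
  p_3/q_3 = 226/7
  p_4/q_4 = 807/25
q_3 = 7 ≤ 14 < 25 = q_4, so the answer is 226/7.

226/7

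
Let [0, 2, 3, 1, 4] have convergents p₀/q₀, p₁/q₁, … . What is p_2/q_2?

Using pₖ = aₖpₖ₋₁ + pₖ₋₂, qₖ = aₖqₖ₋₁ + qₖ₋₂ (with p₋₁=1, p₋₂=0, q₋₁=0, q₋₂=1):
  k=0: a=0, p=0, q=1
  k=1: a=2, p=1, q=2
  k=2: a=3, p=3, q=7

3/7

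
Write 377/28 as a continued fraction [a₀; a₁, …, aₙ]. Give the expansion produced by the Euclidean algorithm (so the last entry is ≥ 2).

[13; 2, 6, 2]

377 = 13·28 + 13
28 = 2·13 + 2
13 = 6·2 + 1
2 = 2·1 + 0  (stop)
So 377/28 = [13; 2, 6, 2].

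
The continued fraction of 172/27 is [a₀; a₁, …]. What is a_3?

172 = 6·27 + 10   →  a_0 = 6
27 = 2·10 + 7   →  a_1 = 2
10 = 1·7 + 3   →  a_2 = 1
7 = 2·3 + 1   →  a_3 = 2

2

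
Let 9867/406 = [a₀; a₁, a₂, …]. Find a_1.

9867 = 24·406 + 123   →  a_0 = 24
406 = 3·123 + 37   →  a_1 = 3

3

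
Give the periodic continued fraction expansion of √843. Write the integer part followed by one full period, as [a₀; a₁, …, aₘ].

a₀ = ⌊√843⌋ = 29.
With m₀=0, d₀=1 and mₖ₊₁ = dₖaₖ − mₖ, dₖ₊₁ = (n − mₖ₊₁²)/dₖ, aₖ₊₁ = ⌊(a₀+mₖ₊₁)/dₖ₊₁⌋:
  k=1: m=29, d=2, a=29
  k=2: m=29, d=1, a=58
d=1 and a=2a₀=58 at k=2, so the next step gives (m, d) = (29, 2) again — its k=1 value — and the period has length 2.

[29; 29, 58]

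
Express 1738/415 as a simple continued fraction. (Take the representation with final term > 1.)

[4; 5, 3, 8, 3]

1738 = 4×415 + 78
415 = 5×78 + 25
78 = 3×25 + 3
25 = 8×3 + 1
3 = 3×1 + 0  (stop)
So 1738/415 = [4; 5, 3, 8, 3].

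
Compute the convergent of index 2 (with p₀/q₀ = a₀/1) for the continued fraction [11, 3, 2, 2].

79/7

Using pₖ = aₖpₖ₋₁ + pₖ₋₂, qₖ = aₖqₖ₋₁ + qₖ₋₂ (with p₋₁=1, p₋₂=0, q₋₁=0, q₋₂=1):
  k=0: a=11, p=11, q=1
  k=1: a=3, p=34, q=3
  k=2: a=2, p=79, q=7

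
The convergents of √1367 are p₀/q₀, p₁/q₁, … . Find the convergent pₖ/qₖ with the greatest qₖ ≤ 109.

√1367 = [36; 1, 35, 1, 72, …] (period length 4).
Convergents:
  p_0/q_0 = 36/1
  p_1/q_1 = 37/1
  p_2/q_2 = 1331/36
  p_3/q_3 = 1368/37
  p_4/q_4 = 99827/2700
q_3 = 37 ≤ 109 < 2700 = q_4, so the answer is 1368/37.

1368/37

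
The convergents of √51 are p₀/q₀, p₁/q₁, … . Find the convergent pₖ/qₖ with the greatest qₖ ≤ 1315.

√51 = [7; 7, 14, …] (period length 2).
Convergents:
  p_0/q_0 = 7/1
  p_1/q_1 = 50/7
  p_2/q_2 = 707/99
  p_3/q_3 = 4999/700
  p_4/q_4 = 70693/9899
q_3 = 700 ≤ 1315 < 9899 = q_4, so the answer is 4999/700.

4999/700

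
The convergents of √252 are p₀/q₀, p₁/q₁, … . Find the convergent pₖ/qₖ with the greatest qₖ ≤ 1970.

√252 = [15; 1, 6, 1, 30, …] (period length 4).
Convergents:
  p_0/q_0 = 15/1
  p_1/q_1 = 16/1
  p_2/q_2 = 111/7
  p_3/q_3 = 127/8
  p_4/q_4 = 3921/247
  p_5/q_5 = 4048/255
  p_6/q_6 = 28209/1777
  p_7/q_7 = 32257/2032
q_6 = 1777 ≤ 1970 < 2032 = q_7, so the answer is 28209/1777.

28209/1777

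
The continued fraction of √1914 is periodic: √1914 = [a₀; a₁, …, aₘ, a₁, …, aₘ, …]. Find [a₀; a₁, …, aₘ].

[43; 1, 2, 1, 86]

a₀ = ⌊√1914⌋ = 43.
With m₀=0, d₀=1 and mₖ₊₁ = dₖaₖ − mₖ, dₖ₊₁ = (n − mₖ₊₁²)/dₖ, aₖ₊₁ = ⌊(a₀+mₖ₊₁)/dₖ₊₁⌋:
  k=1: m=43, d=65, a=1
  k=2: m=22, d=22, a=2
  k=3: m=22, d=65, a=1
  k=4: m=43, d=1, a=86
d=1 and a=2a₀=86 at k=4, so the next step gives (m, d) = (43, 65) again — its k=1 value — and the period has length 4.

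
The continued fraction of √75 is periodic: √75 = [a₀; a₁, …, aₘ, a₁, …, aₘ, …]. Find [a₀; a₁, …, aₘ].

a₀ = ⌊√75⌋ = 8.
With m₀=0, d₀=1 and mₖ₊₁ = dₖaₖ − mₖ, dₖ₊₁ = (n − mₖ₊₁²)/dₖ, aₖ₊₁ = ⌊(a₀+mₖ₊₁)/dₖ₊₁⌋:
  k=1: m=8, d=11, a=1
  k=2: m=3, d=6, a=1
  k=3: m=3, d=11, a=1
  k=4: m=8, d=1, a=16
d=1 and a=2a₀=16 at k=4, so the next step gives (m, d) = (8, 11) again — its k=1 value — and the period has length 4.

[8; 1, 1, 1, 16]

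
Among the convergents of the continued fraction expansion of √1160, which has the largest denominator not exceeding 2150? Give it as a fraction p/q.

39406/1157

√1160 = [34; 17, 68, …] (period length 2).
Convergents:
  p_0/q_0 = 34/1
  p_1/q_1 = 579/17
  p_2/q_2 = 39406/1157
  p_3/q_3 = 670481/19686
q_2 = 1157 ≤ 2150 < 19686 = q_3, so the answer is 39406/1157.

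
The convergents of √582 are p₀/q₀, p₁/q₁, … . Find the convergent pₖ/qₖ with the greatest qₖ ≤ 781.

√582 = [24; 8, 48, …] (period length 2).
Convergents:
  p_0/q_0 = 24/1
  p_1/q_1 = 193/8
  p_2/q_2 = 9288/385
  p_3/q_3 = 74497/3088
q_2 = 385 ≤ 781 < 3088 = q_3, so the answer is 9288/385.

9288/385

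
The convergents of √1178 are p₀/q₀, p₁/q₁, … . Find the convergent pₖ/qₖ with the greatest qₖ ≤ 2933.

59583/1736

√1178 = [34; 3, 9, 2, 9, 3, 68, …] (period length 6).
Convergents:
  p_0/q_0 = 34/1
  p_1/q_1 = 103/3
  p_2/q_2 = 961/28
  p_3/q_3 = 2025/59
  p_4/q_4 = 19186/559
  p_5/q_5 = 59583/1736
  p_6/q_6 = 4070830/118607
q_5 = 1736 ≤ 2933 < 118607 = q_6, so the answer is 59583/1736.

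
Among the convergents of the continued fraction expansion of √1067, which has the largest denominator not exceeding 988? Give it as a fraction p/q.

19207/588

√1067 = [32; 1, 1, 1, 64, …] (period length 4).
Convergents:
  p_0/q_0 = 32/1
  p_1/q_1 = 33/1
  p_2/q_2 = 65/2
  p_3/q_3 = 98/3
  p_4/q_4 = 6337/194
  p_5/q_5 = 6435/197
  p_6/q_6 = 12772/391
  p_7/q_7 = 19207/588
  p_8/q_8 = 1242020/38023
q_7 = 588 ≤ 988 < 38023 = q_8, so the answer is 19207/588.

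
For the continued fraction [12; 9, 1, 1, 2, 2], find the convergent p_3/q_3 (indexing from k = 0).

Using pₖ = aₖpₖ₋₁ + pₖ₋₂, qₖ = aₖqₖ₋₁ + qₖ₋₂ (with p₋₁=1, p₋₂=0, q₋₁=0, q₋₂=1):
  k=0: a=12, p=12, q=1
  k=1: a=9, p=109, q=9
  k=2: a=1, p=121, q=10
  k=3: a=1, p=230, q=19

230/19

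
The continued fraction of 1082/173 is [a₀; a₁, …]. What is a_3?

13

1082 = 6·173 + 44   →  a_0 = 6
173 = 3·44 + 41   →  a_1 = 3
44 = 1·41 + 3   →  a_2 = 1
41 = 13·3 + 2   →  a_3 = 13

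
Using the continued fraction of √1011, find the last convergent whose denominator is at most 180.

√1011 = [31; 1, 3, 1, 9, 1, 3, 1, 62, …] (period length 8).
Convergents:
  p_0/q_0 = 31/1
  p_1/q_1 = 32/1
  p_2/q_2 = 127/4
  p_3/q_3 = 159/5
  p_4/q_4 = 1558/49
  p_5/q_5 = 1717/54
  p_6/q_6 = 6709/211
q_5 = 54 ≤ 180 < 211 = q_6, so the answer is 1717/54.

1717/54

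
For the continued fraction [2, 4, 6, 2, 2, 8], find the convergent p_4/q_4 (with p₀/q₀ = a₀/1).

Using pₖ = aₖpₖ₋₁ + pₖ₋₂, qₖ = aₖqₖ₋₁ + qₖ₋₂ (with p₋₁=1, p₋₂=0, q₋₁=0, q₋₂=1):
  k=0: a=2, p=2, q=1
  k=1: a=4, p=9, q=4
  k=2: a=6, p=56, q=25
  k=3: a=2, p=121, q=54
  k=4: a=2, p=298, q=133

298/133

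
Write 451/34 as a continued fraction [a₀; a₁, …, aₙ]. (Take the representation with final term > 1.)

451 = 13·34 + 9
34 = 3·9 + 7
9 = 1·7 + 2
7 = 3·2 + 1
2 = 2·1 + 0  (stop)
So 451/34 = [13; 3, 1, 3, 2].

[13; 3, 1, 3, 2]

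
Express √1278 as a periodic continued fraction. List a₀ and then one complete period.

a₀ = ⌊√1278⌋ = 35.
With m₀=0, d₀=1 and mₖ₊₁ = dₖaₖ − mₖ, dₖ₊₁ = (n − mₖ₊₁²)/dₖ, aₖ₊₁ = ⌊(a₀+mₖ₊₁)/dₖ₊₁⌋:
  k=1: m=35, d=53, a=1
  k=2: m=18, d=18, a=2
  k=3: m=18, d=53, a=1
  k=4: m=35, d=1, a=70
d=1 and a=2a₀=70 at k=4, so the next step gives (m, d) = (35, 53) again — its k=1 value — and the period has length 4.

[35; 1, 2, 1, 70]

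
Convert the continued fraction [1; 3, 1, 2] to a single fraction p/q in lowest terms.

Using pₖ = aₖpₖ₋₁ + pₖ₋₂ and qₖ = aₖqₖ₋₁ + qₖ₋₂:
  k=0: a=1, p=1, q=1
  k=1: a=3, p=4, q=3
  k=2: a=1, p=5, q=4
  k=3: a=2, p=14, q=11

14/11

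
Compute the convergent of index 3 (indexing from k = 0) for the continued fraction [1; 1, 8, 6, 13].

104/55

Using pₖ = aₖpₖ₋₁ + pₖ₋₂, qₖ = aₖqₖ₋₁ + qₖ₋₂ (with p₋₁=1, p₋₂=0, q₋₁=0, q₋₂=1):
  k=0: a=1, p=1, q=1
  k=1: a=1, p=2, q=1
  k=2: a=8, p=17, q=9
  k=3: a=6, p=104, q=55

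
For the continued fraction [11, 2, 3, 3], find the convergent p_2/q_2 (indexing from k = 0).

80/7

Using pₖ = aₖpₖ₋₁ + pₖ₋₂, qₖ = aₖqₖ₋₁ + qₖ₋₂ (with p₋₁=1, p₋₂=0, q₋₁=0, q₋₂=1):
  k=0: a=11, p=11, q=1
  k=1: a=2, p=23, q=2
  k=2: a=3, p=80, q=7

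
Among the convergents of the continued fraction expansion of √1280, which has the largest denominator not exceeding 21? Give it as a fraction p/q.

322/9

√1280 = [35; 1, 3, 2, 17, 2, 3, 1, 70, …] (period length 8).
Convergents:
  p_0/q_0 = 35/1
  p_1/q_1 = 36/1
  p_2/q_2 = 143/4
  p_3/q_3 = 322/9
  p_4/q_4 = 5617/157
q_3 = 9 ≤ 21 < 157 = q_4, so the answer is 322/9.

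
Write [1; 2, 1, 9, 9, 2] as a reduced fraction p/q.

Fold from the inside: start with 2/1.
  9 + 1/2 = 19/2
  9 + 2/19 = 173/19
  1 + 19/173 = 192/173
  2 + 173/192 = 557/192
  1 + 192/557 = 749/557

749/557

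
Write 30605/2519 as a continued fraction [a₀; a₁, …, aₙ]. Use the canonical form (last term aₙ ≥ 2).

30605 = 12*2519 + 377
2519 = 6*377 + 257
377 = 1*257 + 120
257 = 2*120 + 17
120 = 7*17 + 1
17 = 17*1 + 0  (stop)
So 30605/2519 = [12; 6, 1, 2, 7, 17].

[12; 6, 1, 2, 7, 17]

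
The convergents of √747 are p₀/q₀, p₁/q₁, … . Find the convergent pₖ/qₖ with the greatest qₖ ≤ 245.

4455/163

√747 = [27; 3, 54, …] (period length 2).
Convergents:
  p_0/q_0 = 27/1
  p_1/q_1 = 82/3
  p_2/q_2 = 4455/163
  p_3/q_3 = 13447/492
q_2 = 163 ≤ 245 < 492 = q_3, so the answer is 4455/163.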